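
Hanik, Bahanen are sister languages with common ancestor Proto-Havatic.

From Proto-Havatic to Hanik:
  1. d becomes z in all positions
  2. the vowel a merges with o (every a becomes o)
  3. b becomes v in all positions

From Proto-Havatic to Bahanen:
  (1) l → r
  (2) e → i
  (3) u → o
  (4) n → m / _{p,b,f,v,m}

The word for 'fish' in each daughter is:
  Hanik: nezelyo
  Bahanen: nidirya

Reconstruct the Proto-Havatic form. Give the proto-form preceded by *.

*nedelya

Position 7: Hanik has o, Bahanen has a. Bahanen preserves a here (none of its changes turn any other segment into a), so the proto-segment is *a.
Position 2: Hanik has e, Bahanen has i. Hanik preserves e here (none of its changes turn any other segment into e), so the proto-segment is *e.
This points to *nedelya. Verify forward in each daughter:
Hanik: *nedelya
  nedelya → nezelya   [unconditioned shift]
  nezelya → nezelyo   [vowel merger]
  nezelyo (rule 3 does not apply)
  giving Hanik nezelyo.
Bahanen: *nedelya
  nedelya → nederya   [unconditioned shift]
  nederya → nidirya   [vowel merger]
  nidirya (rule 3 does not apply)
  nidirya (rule 4 does not apply)
  giving Bahanen nidirya.
Only *nedelya yields all of Hanik nezelyo, Bahanen nidirya.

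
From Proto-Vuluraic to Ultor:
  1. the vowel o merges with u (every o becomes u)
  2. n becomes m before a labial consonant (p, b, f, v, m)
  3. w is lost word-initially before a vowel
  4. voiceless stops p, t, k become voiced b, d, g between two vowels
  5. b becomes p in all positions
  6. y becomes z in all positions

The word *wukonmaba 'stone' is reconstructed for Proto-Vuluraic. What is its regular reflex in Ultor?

ugummapa

Ultor: start from *wukonmaba.
  rule 1 (vowel merger): wukonmaba → wukunmaba
  rule 2 (nasal place assimilation): wukunmaba → wukummaba
  rule 3 (glide loss): wukummaba → ukummaba
  rule 4 (intervocalic voicing): ukummaba → ugummaba
  rule 5 (unconditioned shift): ugummaba → ugummapa
  rule 6: no change — ugummapa
  ⇒ Ultor ugummapa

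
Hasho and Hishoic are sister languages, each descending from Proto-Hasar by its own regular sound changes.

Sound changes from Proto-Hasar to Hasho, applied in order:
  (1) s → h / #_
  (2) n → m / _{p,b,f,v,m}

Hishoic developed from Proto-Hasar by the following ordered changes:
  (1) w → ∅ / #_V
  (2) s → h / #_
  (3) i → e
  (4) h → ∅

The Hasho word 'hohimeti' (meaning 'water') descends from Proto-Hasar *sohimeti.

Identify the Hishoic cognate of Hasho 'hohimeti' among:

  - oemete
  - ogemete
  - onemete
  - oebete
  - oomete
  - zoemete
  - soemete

Hishoic: *sohimeti > hohimeti > hohemete > oemete  (by debuccalisation, vowel merger, h-loss)
Among the options, 'oemete' alone shows every Hishoic change applied in order.

oemete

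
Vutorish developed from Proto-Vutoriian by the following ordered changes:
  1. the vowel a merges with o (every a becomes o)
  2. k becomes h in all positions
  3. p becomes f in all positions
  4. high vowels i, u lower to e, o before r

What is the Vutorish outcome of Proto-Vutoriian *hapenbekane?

Vutorish: *hapenbekane
  hapenbekane → hopenbekone   [vowel merger]
  hopenbekone → hopenbehone   [unconditioned shift]
  hopenbehone → hofenbehone   [unconditioned shift]
  hofenbehone (rule 4 does not apply)
  giving Vutorish hofenbehone.

hofenbehone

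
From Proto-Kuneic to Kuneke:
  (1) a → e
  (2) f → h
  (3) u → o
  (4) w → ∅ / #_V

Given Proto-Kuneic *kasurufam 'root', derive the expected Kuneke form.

kesorohem

Kuneke: *kasurufam > kesurufem > kesuruhem > kesorohem  (by vowel merger, unconditioned shift, vowel merger)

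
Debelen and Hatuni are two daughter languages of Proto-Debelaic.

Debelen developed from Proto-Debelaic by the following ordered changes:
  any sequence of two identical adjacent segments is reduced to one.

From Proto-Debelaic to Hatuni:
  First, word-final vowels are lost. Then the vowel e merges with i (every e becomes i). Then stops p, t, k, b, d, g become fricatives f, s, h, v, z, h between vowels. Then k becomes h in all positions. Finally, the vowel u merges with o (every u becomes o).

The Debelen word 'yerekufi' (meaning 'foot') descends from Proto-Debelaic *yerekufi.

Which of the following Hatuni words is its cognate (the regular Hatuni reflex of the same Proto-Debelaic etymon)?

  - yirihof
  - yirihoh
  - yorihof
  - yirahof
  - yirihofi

Hatuni: *yerekufi
  yerekufi → yerekuf   [apocope]
  yerekuf → yirikuf   [vowel merger]
  yirikuf → yirihuf   [intervocalic lenition]
  yirihuf (rule 4 does not apply)
  yirihuf → yirihof   [vowel merger]
  giving Hatuni yirihof.
Only 'yirihof' matches the regular Hatuni development of *yerekufi.

yirihof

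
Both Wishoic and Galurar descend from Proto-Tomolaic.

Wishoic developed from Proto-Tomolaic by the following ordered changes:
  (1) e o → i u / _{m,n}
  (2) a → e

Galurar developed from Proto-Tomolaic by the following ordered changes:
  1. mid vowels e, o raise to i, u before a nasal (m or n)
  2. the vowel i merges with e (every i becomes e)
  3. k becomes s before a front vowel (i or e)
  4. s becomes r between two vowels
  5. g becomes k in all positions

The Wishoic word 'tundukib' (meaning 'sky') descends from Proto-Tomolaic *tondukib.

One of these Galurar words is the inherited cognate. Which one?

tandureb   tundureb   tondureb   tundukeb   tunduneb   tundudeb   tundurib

tundureb

Galurar: *tondukib
  tondukib → tundukib   [pre-nasal raising]
  tundukib → tundukeb   [vowel merger]
  tundukeb → tunduseb   [palatalisation]
  tunduseb → tundureb   [rhotacism]
  tundureb (rule 5 does not apply)
  giving Galurar tundureb.
Among the options, 'tundureb' alone shows every Galurar change applied in order.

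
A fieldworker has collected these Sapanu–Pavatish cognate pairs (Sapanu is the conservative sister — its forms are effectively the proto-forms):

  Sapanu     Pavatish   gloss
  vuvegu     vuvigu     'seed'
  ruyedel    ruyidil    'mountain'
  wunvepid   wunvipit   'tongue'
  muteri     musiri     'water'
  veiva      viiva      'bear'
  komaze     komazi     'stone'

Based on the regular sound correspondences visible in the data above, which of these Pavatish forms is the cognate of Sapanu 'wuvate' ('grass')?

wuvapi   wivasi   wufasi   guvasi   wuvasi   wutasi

wuvasi

muteri ~ musiri — Sapanu t corresponds to Pavatish s between vowels (before a front vowel).
komaze ~ komazi — Sapanu e corresponds to Pavatish i word-finally.
Applying these to Sapanu 'wuvate':
  wuvate → wuvase   (t→s between vowels (before a front vowel))
  wuvase → wuvasi   (e→i word-finally)
So the Pavatish cognate is 'wuvasi'.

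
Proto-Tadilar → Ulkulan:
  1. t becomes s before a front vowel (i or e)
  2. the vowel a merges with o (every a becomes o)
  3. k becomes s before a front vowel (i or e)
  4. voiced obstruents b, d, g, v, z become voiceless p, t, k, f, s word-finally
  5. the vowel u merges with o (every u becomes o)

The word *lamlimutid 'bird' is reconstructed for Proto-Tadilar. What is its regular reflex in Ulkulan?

Ulkulan: *lamlimutid > lamlimusid > lomlimusid > lomlimusit > lomlimosit  (by palatalisation, vowel merger, final devoicing, vowel merger)

lomlimosit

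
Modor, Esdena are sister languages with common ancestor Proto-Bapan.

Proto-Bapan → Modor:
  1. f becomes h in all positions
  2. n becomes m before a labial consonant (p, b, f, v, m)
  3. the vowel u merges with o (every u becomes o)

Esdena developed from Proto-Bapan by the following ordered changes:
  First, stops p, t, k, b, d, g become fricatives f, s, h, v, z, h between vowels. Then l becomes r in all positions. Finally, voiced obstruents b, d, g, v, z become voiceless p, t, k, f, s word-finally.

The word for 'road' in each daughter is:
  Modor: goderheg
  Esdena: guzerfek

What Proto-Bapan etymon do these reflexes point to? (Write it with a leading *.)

Position 8: Modor has g, Esdena has k. Modor preserves g here (none of its changes turn any other segment into g), so the proto-segment is *g.
Position 3: Modor has d, Esdena has z. Modor preserves d here (none of its changes turn any other segment into d), so the proto-segment is *d.
Position 6: Modor has h, Esdena has f. Taking the neighbouring segments as reconstructed: Modor h could go back to *f or *h; Esdena f can only go back to *f — the one source consistent with every daughter is *f.
This points to *guderfeg. Verify forward in each daughter:
Modor: start from *guderfeg.
  rule 1 (unconditioned shift): guderfeg → guderheg
  rule 2: no change — guderheg
  rule 3 (vowel merger): guderheg → goderheg
  ⇒ Modor goderheg
Esdena: *guderfeg
  guderfeg → guzerfeg   [intervocalic lenition]
  guzerfeg (rule 2 does not apply)
  guzerfeg → guzerfek   [final devoicing]
  giving Esdena guzerfek.
No other proto-form is consistent with every reflex, so the reconstruction is *guderfeg.

*guderfeg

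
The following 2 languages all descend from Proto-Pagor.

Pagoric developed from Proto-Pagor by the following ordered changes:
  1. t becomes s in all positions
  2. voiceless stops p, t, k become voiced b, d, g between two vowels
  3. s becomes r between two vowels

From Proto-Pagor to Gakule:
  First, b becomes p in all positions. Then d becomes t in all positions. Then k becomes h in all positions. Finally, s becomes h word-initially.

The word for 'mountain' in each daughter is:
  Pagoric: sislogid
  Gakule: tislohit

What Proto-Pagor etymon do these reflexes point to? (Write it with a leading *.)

Position 8: Pagoric has d, Gakule has t. Pagoric preserves d here (none of its changes turn any other segment into d), so the proto-segment is *d.
Position 1: Pagoric has s, Gakule has t. Taking the neighbouring segments as reconstructed: Pagoric s could go back to *t or *s; Gakule t could go back to *t or *d — the one source consistent with every daughter is *t.
Continuing position by position gives *tislokid; check it forward:
Pagoric: start from *tislokid.
  rule 1 (unconditioned shift): tislokid → sislokid
  rule 2 (intervocalic voicing): sislokid → sislogid
  rule 3: no change — sislogid
  ⇒ Pagoric sislogid
Gakule: start from *tislokid.
  rule 1: no change — tislokid
  rule 2 (unconditioned shift): tislokid → tislokit
  rule 3 (unconditioned shift): tislokit → tislohit
  rule 4: no change — tislohit
  ⇒ Gakule tislohit
Only *tislokid yields all of Pagoric sislogid, Gakule tislohit.

*tislokid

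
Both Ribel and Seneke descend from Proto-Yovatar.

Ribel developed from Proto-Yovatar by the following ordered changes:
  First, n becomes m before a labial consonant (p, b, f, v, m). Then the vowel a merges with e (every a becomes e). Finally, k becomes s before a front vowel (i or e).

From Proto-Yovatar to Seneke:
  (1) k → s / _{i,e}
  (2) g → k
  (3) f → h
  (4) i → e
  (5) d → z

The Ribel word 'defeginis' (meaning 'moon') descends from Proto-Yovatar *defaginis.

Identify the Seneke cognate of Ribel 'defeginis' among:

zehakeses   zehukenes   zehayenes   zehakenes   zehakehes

zehakenes

Seneke: *defaginis
  defaginis (rule 1 does not apply)
  defaginis → defakinis   [unconditioned shift]
  defakinis → dehakinis   [unconditioned shift]
  dehakinis → dehakenes   [vowel merger]
  dehakenes → zehakenes   [unconditioned shift]
  giving Seneke zehakenes.
The other candidates each miss or misapply at least one Seneke change.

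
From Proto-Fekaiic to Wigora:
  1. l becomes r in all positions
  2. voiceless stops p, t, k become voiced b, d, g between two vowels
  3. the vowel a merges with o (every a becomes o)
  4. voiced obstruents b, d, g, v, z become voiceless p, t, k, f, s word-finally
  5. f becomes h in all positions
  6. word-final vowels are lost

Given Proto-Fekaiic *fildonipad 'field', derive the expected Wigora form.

Wigora: *fildonipad
  fildonipad → firdonipad   [unconditioned shift]
  firdonipad → firdonibad   [intervocalic voicing]
  firdonibad → firdonibod   [vowel merger]
  firdonibod → firdonibot   [final devoicing]
  firdonibot → hirdonibot   [unconditioned shift]
  hirdonibot (rule 6 does not apply)
  giving Wigora hirdonibot.

hirdonibot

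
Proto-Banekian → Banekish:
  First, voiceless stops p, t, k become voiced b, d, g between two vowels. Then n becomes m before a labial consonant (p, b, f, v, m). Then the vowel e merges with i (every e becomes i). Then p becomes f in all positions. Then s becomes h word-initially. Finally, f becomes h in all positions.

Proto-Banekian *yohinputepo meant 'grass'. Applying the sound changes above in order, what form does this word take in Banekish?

Banekish: *yohinputepo
  yohinputepo → yohinpudebo   [intervocalic voicing]
  yohinpudebo → yohimpudebo   [nasal place assimilation]
  yohimpudebo → yohimpudibo   [vowel merger]
  yohimpudibo → yohimfudibo   [unconditioned shift]
  yohimfudibo (rule 5 does not apply)
  yohimfudibo → yohimhudibo   [unconditioned shift]
  giving Banekish yohimhudibo.

yohimhudibo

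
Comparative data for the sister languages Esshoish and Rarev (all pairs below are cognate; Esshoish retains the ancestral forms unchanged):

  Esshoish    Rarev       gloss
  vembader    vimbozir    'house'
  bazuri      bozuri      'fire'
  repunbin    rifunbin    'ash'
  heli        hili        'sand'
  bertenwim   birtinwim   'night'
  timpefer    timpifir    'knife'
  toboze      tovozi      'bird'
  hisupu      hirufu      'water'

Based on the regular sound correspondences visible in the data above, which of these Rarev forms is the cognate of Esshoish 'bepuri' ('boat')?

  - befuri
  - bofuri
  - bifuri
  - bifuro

repunbin ~ rifunbin — Esshoish e corresponds to Rarev i after a consonant, before a labial obstruent.
repunbin ~ rifunbin, hisupu ~ hirufu — Esshoish p corresponds to Rarev f between vowels (before a back vowel).
Applying these to Esshoish 'bepuri':
  bepuri → bipuri   (e→i after a consonant, before a labial obstruent)
  bipuri → bifuri   (p→f between vowels (before a back vowel))
So the Rarev cognate is 'bifuri'.

bifuri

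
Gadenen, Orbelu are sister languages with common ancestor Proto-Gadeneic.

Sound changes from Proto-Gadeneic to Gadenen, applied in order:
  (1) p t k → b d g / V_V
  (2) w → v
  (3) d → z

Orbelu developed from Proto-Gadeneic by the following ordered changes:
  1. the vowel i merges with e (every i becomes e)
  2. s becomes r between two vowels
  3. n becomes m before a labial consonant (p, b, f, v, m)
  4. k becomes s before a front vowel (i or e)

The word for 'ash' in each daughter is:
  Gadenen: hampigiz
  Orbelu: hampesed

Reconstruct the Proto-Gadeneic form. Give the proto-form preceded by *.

*hampikid

Position 8: Gadenen has z, Orbelu has d. Orbelu preserves d here (none of its changes turn any other segment into d), so the proto-segment is *d.
Position 5: Gadenen has i, Orbelu has e. Gadenen preserves i here (none of its changes turn any other segment into i), so the proto-segment is *i.
This points to *hampikid. Verify forward in each daughter:
Gadenen: *hampikid
  hampikid → hampigid   [intervocalic voicing]
  hampigid (rule 2 does not apply)
  hampigid → hampigiz   [unconditioned shift]
  giving Gadenen hampigiz.
Orbelu: start from *hampikid.
  rule 1 (vowel merger): hampikid → hampeked
  rule 2: no change — hampeked
  rule 3: no change — hampeked
  rule 4 (palatalisation): hampeked → hampesed
  ⇒ Orbelu hampesed
*hampikid is the unique common source.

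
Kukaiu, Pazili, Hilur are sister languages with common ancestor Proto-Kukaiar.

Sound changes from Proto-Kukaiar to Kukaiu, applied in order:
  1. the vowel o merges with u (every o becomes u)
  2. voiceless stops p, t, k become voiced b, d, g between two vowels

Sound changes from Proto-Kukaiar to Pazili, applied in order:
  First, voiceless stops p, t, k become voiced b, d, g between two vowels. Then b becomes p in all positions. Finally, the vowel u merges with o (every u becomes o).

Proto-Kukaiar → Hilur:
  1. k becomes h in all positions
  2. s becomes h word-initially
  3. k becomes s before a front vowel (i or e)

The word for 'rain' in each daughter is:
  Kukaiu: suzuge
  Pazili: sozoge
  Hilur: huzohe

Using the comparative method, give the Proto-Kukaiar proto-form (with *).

*suzoke

Position 1: Kukaiu has s, Pazili has s, Hilur has h. Kukaiu preserves s here (none of its changes turn any other segment into s), so the proto-segment is *s.
Position 4: Kukaiu has u, Pazili has o, Hilur has o. Hilur preserves o here (none of its changes turn any other segment into o), so the proto-segment is *o.
Position 2: Kukaiu has u, Pazili has o, Hilur has u. Hilur preserves u here (none of its changes turn any other segment into u), so the proto-segment is *u.
Continuing position by position gives *suzoke; check it forward:
Kukaiu: *suzoke > suzuke > suzuge  (by vowel merger, intervocalic voicing)
Pazili: *suzoke
  suzoke → suzoge   [intervocalic voicing]
  suzoge (rule 2 does not apply)
  suzoge → sozoge   [vowel merger]
  giving Pazili sozoge.
Hilur: start from *suzoke.
  rule 1 (unconditioned shift): suzoke → suzohe
  rule 2 (debuccalisation): suzohe → huzohe
  rule 3: no change — huzohe
  ⇒ Hilur huzohe
No other proto-form is consistent with every reflex, so the reconstruction is *suzoke.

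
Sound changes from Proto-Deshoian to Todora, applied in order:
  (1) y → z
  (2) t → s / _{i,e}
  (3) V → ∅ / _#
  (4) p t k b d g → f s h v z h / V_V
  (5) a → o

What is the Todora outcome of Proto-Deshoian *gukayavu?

guhozov

Todora: start from *gukayavu.
  rule 1 (unconditioned shift): gukayavu → gukazavu
  rule 2: no change — gukazavu
  rule 3 (apocope): gukazavu → gukazav
  rule 4 (intervocalic lenition): gukazav → guhazav
  rule 5 (vowel merger): guhazav → guhozov
  ⇒ Todora guhozov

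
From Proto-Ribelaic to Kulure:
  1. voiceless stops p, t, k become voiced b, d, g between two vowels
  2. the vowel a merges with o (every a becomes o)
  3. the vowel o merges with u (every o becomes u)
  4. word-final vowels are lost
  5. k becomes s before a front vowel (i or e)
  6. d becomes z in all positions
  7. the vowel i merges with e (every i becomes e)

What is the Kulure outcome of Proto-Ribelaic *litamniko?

lezumneg

Kulure: start from *litamniko.
  rule 1 (intervocalic voicing): litamniko → lidamnigo
  rule 2 (vowel merger): lidamnigo → lidomnigo
  rule 3 (vowel merger): lidomnigo → lidumnigu
  rule 4 (apocope): lidumnigu → lidumnig
  rule 5: no change — lidumnig
  rule 6 (unconditioned shift): lidumnig → lizumnig
  rule 7 (vowel merger): lizumnig → lezumneg
  ⇒ Kulure lezumneg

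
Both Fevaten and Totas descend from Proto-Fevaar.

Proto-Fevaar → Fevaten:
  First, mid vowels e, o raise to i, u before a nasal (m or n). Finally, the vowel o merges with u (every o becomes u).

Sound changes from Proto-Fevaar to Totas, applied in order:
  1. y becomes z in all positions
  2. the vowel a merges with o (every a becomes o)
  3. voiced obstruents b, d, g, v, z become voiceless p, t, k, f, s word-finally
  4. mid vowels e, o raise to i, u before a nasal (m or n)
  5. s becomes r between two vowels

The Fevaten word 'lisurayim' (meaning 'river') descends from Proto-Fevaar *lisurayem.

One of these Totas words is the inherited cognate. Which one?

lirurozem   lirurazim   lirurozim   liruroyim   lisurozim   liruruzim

lirurozim

Totas: *lisurayem
  lisurayem → lisurazem   [unconditioned shift]
  lisurazem → lisurozem   [vowel merger]
  lisurozem (rule 3 does not apply)
  lisurozem → lisurozim   [pre-nasal raising]
  lisurozim → lirurozim   [rhotacism]
  giving Totas lirurozim.
Only 'lirurozim' matches the regular Totas development of *lisurayem.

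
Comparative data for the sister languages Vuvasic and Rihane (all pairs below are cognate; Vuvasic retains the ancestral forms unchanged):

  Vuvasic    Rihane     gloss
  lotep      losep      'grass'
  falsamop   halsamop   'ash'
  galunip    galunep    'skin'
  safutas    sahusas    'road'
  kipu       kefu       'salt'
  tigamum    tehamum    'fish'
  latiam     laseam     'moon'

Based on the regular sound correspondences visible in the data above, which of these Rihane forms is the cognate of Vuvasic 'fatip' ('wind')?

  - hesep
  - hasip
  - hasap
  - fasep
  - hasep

falsamop ~ halsamop — Vuvasic f corresponds to Rihane h word-initially before a back vowel.
latiam ~ laseam — Vuvasic t corresponds to Rihane s between vowels (before a front vowel).
galunip ~ galunep, kipu ~ kefu — Vuvasic i corresponds to Rihane e after a consonant, before a labial obstruent.
Applying these to Vuvasic 'fatip':
  fatip → hatip   (f→h word-initially before a back vowel)
  hatip → hasip   (t→s between vowels (before a front vowel))
  hasip → hasep   (i→e after a consonant, before a labial obstruent)
So the Rihane cognate is 'hasep'.

hasep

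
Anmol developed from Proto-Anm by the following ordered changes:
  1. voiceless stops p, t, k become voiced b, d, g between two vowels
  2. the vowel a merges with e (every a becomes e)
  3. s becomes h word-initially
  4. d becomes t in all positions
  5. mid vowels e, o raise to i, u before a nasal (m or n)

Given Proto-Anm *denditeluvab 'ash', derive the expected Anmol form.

tintiteluveb

Anmol: *denditeluvab
  denditeluvab → dendideluvab   [intervocalic voicing]
  dendideluvab → dendideluveb   [vowel merger]
  dendideluveb (rule 3 does not apply)
  dendideluveb → tentiteluveb   [unconditioned shift]
  tentiteluveb → tintiteluveb   [pre-nasal raising]
  giving Anmol tintiteluveb.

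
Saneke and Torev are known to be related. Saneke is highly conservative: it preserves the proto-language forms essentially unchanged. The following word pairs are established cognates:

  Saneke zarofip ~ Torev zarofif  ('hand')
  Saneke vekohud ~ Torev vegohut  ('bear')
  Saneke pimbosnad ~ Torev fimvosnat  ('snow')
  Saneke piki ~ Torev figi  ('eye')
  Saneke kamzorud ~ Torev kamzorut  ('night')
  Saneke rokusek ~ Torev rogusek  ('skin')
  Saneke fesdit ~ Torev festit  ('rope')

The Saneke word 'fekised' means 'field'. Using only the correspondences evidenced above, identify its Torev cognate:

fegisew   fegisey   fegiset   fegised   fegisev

piki ~ figi — Saneke k corresponds to Torev g between vowels (before a front vowel).
vekohud ~ vegohut, pimbosnad ~ fimvosnat — Saneke d corresponds to Torev t word-finally.
Applying these to Saneke 'fekised':
  fekised → fegised   (k→g between vowels (before a front vowel))
  fegised → fegiset   (d→t word-finally)
So the Torev cognate is 'fegiset'.

fegiset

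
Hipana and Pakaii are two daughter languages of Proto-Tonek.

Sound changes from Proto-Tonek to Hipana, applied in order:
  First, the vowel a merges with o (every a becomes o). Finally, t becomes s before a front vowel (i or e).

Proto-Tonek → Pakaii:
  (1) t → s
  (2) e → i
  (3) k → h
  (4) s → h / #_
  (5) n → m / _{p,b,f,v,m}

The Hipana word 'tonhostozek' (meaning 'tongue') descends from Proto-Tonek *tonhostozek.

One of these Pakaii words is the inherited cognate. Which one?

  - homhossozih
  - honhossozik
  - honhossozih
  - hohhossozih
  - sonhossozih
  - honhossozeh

honhossozih

Pakaii: *tonhostozek
  tonhostozek → sonhossozek   [unconditioned shift]
  sonhossozek → sonhossozik   [vowel merger]
  sonhossozik → sonhossozih   [unconditioned shift]
  sonhossozih → honhossozih   [debuccalisation]
  honhossozih (rule 5 does not apply)
  giving Pakaii honhossozih.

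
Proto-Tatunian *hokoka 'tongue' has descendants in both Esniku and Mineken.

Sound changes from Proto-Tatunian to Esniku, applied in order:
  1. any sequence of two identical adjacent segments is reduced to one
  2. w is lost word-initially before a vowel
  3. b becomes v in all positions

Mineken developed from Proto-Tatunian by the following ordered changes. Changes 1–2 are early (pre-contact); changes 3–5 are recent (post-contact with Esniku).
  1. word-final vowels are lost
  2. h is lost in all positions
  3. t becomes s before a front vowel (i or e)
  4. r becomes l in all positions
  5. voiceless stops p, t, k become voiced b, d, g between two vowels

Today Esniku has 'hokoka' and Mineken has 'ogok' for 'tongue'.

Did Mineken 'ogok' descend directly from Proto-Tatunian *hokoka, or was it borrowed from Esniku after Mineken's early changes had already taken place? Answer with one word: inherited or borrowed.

If inherited, *hokoka would pass through all of Mineken's changes:
Mineken: start from *hokoka.
  rule 1 (apocope): hokoka → hokok
  rule 2 (h-loss): hokok → okok
  rule 3: no change — okok
  rule 4: no change — okok
  rule 5 (intervocalic voicing): okok → ogok
  ⇒ Mineken ogok
If borrowed from Esniku 'hokoka' after the early changes, it would undergo only the recent ones:
  rule 3 (palatalisation): no change (hokoka)
  rule 4 (unconditioned shift): no change (hokoka)
  rule 5 (intervocalic voicing): hokoka → hogoga
  ⇒ as a loan: hogoga
Mineken 'ogok' matches the inherited outcome exactly, so it is an inherited cognate, not a loan.

inherited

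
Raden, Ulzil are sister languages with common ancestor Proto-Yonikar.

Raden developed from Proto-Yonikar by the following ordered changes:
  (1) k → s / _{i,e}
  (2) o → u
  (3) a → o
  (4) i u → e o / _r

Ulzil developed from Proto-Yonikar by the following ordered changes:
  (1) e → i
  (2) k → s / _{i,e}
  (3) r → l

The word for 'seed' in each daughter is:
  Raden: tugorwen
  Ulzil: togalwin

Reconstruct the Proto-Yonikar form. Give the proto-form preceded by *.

*togarwen

Position 4: Raden has o, Ulzil has a. Ulzil preserves a here (none of its changes turn any other segment into a), so the proto-segment is *a.
Position 7: Raden has e, Ulzil has i. Taking the neighbouring segments as reconstructed: Raden e can only go back to *e; Ulzil i could go back to *e or *i — the one source consistent with every daughter is *e.
Position 5: Raden has r, Ulzil has l. Raden preserves r here (none of its changes turn any other segment into r), so the proto-segment is *r.
Verify the candidate proto-form against each daughter:
Raden: start from *togarwen.
  rule 1: no change — togarwen
  rule 2 (vowel merger): togarwen → tugarwen
  rule 3 (vowel merger): tugarwen → tugorwen
  rule 4: no change — tugorwen
  ⇒ Raden tugorwen
Ulzil: *togarwen
  togarwen → togarwin   [vowel merger]
  togarwin (rule 2 does not apply)
  togarwin → togalwin   [unconditioned shift]
  giving Ulzil togalwin.
No other proto-form is consistent with every reflex, so the reconstruction is *togarwen.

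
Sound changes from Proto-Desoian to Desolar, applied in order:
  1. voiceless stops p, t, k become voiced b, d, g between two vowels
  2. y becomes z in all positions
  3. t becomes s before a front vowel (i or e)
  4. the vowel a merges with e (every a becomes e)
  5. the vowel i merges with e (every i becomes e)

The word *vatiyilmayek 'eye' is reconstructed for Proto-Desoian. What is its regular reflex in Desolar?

vedezelmezek

Desolar: start from *vatiyilmayek.
  rule 1 (intervocalic voicing): vatiyilmayek → vadiyilmayek
  rule 2 (unconditioned shift): vadiyilmayek → vadizilmazek
  rule 3: no change — vadizilmazek
  rule 4 (vowel merger): vadizilmazek → vedizilmezek
  rule 5 (vowel merger): vedizilmezek → vedezelmezek
  ⇒ Desolar vedezelmezek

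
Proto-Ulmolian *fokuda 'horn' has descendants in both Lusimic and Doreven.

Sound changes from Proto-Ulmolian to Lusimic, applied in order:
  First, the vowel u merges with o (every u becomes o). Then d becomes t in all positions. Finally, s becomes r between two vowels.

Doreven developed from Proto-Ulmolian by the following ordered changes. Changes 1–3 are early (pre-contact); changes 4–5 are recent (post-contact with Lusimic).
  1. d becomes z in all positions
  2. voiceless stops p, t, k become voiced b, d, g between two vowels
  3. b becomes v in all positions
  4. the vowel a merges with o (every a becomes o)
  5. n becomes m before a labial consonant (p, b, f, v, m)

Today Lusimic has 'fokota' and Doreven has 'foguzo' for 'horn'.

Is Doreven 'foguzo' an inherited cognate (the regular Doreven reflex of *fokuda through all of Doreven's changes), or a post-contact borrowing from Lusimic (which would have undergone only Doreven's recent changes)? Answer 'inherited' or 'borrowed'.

If inherited, *fokuda would pass through all of Doreven's changes:
Doreven: *fokuda
  fokuda → fokuza   [unconditioned shift]
  fokuza → foguza   [intervocalic voicing]
  foguza (rule 3 does not apply)
  foguza → foguzo   [vowel merger]
  foguzo (rule 5 does not apply)
  giving Doreven foguzo.
If borrowed from Lusimic 'fokota' after the early changes, it would undergo only the recent ones:
  rule 4 (vowel merger): fokota → fokoto
  rule 5 (nasal place assimilation): no change (fokoto)
  ⇒ as a loan: fokoto
Doreven 'foguzo' matches the inherited outcome exactly, so it is an inherited cognate, not a loan.

inherited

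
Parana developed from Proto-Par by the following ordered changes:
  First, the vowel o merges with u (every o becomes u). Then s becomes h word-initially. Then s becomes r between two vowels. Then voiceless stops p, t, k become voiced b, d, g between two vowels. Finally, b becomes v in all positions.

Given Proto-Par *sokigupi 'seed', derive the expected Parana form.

Parana: *sokigupi > sukigupi > hukigupi > hugigubi > hugiguvi  (by vowel merger, debuccalisation, intervocalic voicing, unconditioned shift)

hugiguvi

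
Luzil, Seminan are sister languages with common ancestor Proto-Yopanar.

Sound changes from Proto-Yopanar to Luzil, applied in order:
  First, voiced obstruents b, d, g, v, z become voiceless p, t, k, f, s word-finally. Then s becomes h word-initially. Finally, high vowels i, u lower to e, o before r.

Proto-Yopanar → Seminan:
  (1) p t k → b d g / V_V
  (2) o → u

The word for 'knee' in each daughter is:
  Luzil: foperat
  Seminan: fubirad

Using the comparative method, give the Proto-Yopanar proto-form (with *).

Position 3: Luzil has p, Seminan has b. Taking the neighbouring segments as reconstructed: Luzil p can only go back to *p; Seminan b could go back to *p or *b — the one source consistent with every daughter is *p.
Position 7: Luzil has t, Seminan has d. Taking the neighbouring segments as reconstructed: Luzil t could go back to *t or *d; Seminan d can only go back to *d — the one source consistent with every daughter is *d.
Position 2: Luzil has o, Seminan has u. Taking the neighbouring segments as reconstructed: Luzil o can only go back to *o; Seminan u could go back to *o or *u — the one source consistent with every daughter is *o.
This points to *fopirad. Verify forward in each daughter:
Luzil: *fopirad > fopirat > foperat  (by final devoicing, pre-rhotic lowering)
Seminan: start from *fopirad.
  rule 1 (intervocalic voicing): fopirad → fobirad
  rule 2 (vowel merger): fobirad → fubirad
  ⇒ Seminan fubirad
Only *fopirad yields all of Luzil foperat, Seminan fubirad.

*fopirad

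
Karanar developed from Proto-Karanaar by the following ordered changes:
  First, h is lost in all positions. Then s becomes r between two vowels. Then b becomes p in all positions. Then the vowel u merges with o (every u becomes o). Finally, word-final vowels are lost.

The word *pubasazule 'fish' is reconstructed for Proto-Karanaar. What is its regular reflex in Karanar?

poparazol

Karanar: *pubasazule
  pubasazule (rule 1 does not apply)
  pubasazule → pubarazule   [rhotacism]
  pubarazule → puparazule   [unconditioned shift]
  puparazule → poparazole   [vowel merger]
  poparazole → poparazol   [apocope]
  giving Karanar poparazol.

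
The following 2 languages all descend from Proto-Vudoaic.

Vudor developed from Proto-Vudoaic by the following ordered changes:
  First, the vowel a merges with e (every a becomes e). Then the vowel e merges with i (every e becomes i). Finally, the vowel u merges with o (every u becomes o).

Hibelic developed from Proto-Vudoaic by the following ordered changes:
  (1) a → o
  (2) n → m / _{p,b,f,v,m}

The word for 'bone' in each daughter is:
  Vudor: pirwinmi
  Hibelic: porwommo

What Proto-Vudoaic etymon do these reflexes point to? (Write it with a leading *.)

*parwanma

Position 2: Vudor has i, Hibelic has o. Taking the neighbouring segments as reconstructed: Vudor i could go back to *a or *e or *i; Hibelic o could go back to *a or *o — the one source consistent with every daughter is *a.
Position 8: Vudor has i, Hibelic has o. Taking the neighbouring segments as reconstructed: Vudor i could go back to *a or *e or *i; Hibelic o could go back to *a or *o — the one source consistent with every daughter is *a.
Continuing position by position gives *parwanma; check it forward:
Vudor: start from *parwanma.
  rule 1 (vowel merger): parwanma → perwenme
  rule 2 (vowel merger): perwenme → pirwinmi
  rule 3: no change — pirwinmi
  ⇒ Vudor pirwinmi
Hibelic: *parwanma
  parwanma → porwonmo   [vowel merger]
  porwonmo → porwommo   [nasal place assimilation]
  giving Hibelic porwommo.
*parwanma is the unique common source.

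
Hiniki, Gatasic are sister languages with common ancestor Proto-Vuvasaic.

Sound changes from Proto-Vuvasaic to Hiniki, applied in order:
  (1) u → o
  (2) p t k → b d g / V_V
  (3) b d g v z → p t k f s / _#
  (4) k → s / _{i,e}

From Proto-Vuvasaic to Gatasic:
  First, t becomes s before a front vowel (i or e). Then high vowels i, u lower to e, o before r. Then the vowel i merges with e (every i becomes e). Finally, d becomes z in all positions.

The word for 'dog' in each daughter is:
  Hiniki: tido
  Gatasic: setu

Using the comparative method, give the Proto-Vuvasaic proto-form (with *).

*titu

Position 2: Hiniki has i, Gatasic has e. Hiniki preserves i here (none of its changes turn any other segment into i), so the proto-segment is *i.
Position 1: Hiniki has t, Gatasic has s. Taking the neighbouring segments as reconstructed: Hiniki t can only go back to *t; Gatasic s could go back to *t or *s — the one source consistent with every daughter is *t.
Position 3: Hiniki has d, Gatasic has t. Gatasic preserves t here (none of its changes turn any other segment into t), so the proto-segment is *t.
This points to *titu. Verify forward in each daughter:
Hiniki: *titu
  titu → tito   [vowel merger]
  tito → tido   [intervocalic voicing]
  tido (rule 3 does not apply)
  tido (rule 4 does not apply)
  giving Hiniki tido.
Gatasic: *titu > situ > setu  (by palatalisation, vowel merger)
No other proto-form is consistent with every reflex, so the reconstruction is *titu.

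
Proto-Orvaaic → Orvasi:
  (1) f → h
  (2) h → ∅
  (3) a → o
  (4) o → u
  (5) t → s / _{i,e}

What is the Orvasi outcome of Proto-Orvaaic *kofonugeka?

Orvasi: *kofonugeka > kohonugeka > koonugeka > koonugeko > kuunugeku  (by unconditioned shift, h-loss, vowel merger, vowel merger)

kuunugeku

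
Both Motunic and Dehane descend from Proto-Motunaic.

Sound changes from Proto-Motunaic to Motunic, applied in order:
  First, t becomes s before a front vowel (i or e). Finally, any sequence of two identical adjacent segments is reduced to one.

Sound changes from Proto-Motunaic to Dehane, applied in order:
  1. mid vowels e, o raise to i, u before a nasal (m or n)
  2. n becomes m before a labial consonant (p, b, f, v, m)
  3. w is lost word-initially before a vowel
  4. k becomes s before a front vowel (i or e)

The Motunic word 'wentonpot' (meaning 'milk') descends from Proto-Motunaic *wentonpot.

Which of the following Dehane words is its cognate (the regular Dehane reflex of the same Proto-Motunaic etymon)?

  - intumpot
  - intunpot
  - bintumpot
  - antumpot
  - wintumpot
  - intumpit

intumpot

Dehane: *wentonpot > wintunpot > wintumpot > intumpot  (by pre-nasal raising, nasal place assimilation, glide loss)
Among the options, 'intumpot' alone shows every Dehane change applied in order.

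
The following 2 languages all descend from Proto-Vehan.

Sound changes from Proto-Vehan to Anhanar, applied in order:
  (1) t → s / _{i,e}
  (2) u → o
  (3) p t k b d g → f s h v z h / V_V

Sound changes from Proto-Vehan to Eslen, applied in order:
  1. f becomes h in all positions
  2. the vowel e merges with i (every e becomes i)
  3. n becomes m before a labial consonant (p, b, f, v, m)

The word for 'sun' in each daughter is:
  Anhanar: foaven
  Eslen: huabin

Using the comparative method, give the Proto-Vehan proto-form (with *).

*fuaben

Position 2: Anhanar has o, Eslen has u. Eslen preserves u here (none of its changes turn any other segment into u), so the proto-segment is *u.
Position 1: Anhanar has f, Eslen has h. Taking the neighbouring segments as reconstructed: Anhanar f can only go back to *f; Eslen h could go back to *f or *h — the one source consistent with every daughter is *f.
This points to *fuaben. Verify forward in each daughter:
Anhanar: *fuaben
  fuaben (rule 1 does not apply)
  fuaben → foaben   [vowel merger]
  foaben → foaven   [intervocalic lenition]
  giving Anhanar foaven.
Eslen: *fuaben > huaben > huabin  (by unconditioned shift, vowel merger)
*fuaben is the unique common source.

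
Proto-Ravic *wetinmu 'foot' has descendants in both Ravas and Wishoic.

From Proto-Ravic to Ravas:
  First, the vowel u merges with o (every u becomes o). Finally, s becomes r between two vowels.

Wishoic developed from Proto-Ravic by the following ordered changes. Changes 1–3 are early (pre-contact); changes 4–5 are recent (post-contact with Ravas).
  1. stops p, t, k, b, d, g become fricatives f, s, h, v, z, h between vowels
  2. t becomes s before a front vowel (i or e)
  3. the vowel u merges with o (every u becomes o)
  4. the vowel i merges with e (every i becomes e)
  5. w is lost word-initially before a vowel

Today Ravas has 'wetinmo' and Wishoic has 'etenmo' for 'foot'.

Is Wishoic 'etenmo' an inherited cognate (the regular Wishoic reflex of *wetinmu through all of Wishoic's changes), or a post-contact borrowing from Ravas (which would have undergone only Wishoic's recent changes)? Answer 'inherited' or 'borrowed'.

borrowed

If inherited, *wetinmu would pass through all of Wishoic's changes:
Wishoic: *wetinmu
  wetinmu → wesinmu   [intervocalic lenition]
  wesinmu (rule 2 does not apply)
  wesinmu → wesinmo   [vowel merger]
  wesinmo → wesenmo   [vowel merger]
  wesenmo → esenmo   [glide loss]
  giving Wishoic esenmo.
If borrowed from Ravas 'wetinmo' after the early changes, it would undergo only the recent ones:
  rule 4 (vowel merger): wetinmo → wetenmo
  rule 5 (glide loss): wetenmo → etenmo
  ⇒ as a loan: etenmo
Wishoic 'etenmo' matches the loan outcome 'etenmo', not the inherited 'esenmo' — it skipped the early Wishoic changes, so it was borrowed from Ravas.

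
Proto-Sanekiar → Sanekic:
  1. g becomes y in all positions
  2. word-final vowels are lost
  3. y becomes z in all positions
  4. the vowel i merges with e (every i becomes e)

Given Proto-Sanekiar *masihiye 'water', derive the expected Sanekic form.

Sanekic: *masihiye
  masihiye (rule 1 does not apply)
  masihiye → masihiy   [apocope]
  masihiy → masihiz   [unconditioned shift]
  masihiz → masehez   [vowel merger]
  giving Sanekic masehez.

masehez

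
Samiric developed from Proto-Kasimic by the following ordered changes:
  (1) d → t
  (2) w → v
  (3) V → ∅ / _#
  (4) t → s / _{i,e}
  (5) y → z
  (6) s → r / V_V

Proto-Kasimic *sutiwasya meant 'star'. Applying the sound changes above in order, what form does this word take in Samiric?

Samiric: start from *sutiwasya.
  rule 1: no change — sutiwasya
  rule 2 (unconditioned shift): sutiwasya → sutivasya
  rule 3 (apocope): sutivasya → sutivasy
  rule 4 (palatalisation): sutivasy → susivasy
  rule 5 (unconditioned shift): susivasy → susivasz
  rule 6 (rhotacism): susivasz → surivasz
  ⇒ Samiric surivasz

surivasz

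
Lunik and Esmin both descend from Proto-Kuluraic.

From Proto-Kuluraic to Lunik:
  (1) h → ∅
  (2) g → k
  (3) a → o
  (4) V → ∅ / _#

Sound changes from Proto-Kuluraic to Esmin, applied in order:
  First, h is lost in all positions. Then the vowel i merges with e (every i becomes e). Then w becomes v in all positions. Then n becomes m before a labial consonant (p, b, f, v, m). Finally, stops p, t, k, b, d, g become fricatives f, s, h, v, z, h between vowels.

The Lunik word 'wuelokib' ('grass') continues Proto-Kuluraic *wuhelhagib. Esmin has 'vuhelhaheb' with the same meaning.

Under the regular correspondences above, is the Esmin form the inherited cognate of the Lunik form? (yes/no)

no

Derive the expected Esmin reflex of *wuhelhagib:
Esmin: *wuhelhagib > wuelagib > wuelageb > vuelageb > vuelaheb  (by h-loss, vowel merger, unconditioned shift, intervocalic lenition)
The regular Esmin reflex would be 'vuelaheb', but the attested form is 'vuhelhaheb'. The correspondence is irregular, so they are not cognates (the Esmin form has a different source).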